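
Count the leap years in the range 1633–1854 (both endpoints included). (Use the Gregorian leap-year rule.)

Multiples of 4 in [1633,1854]: 55.
Of those, multiples of 100: 2 (not leap unless ÷400).
Multiples of 400: 0.
Leap years = 55 − 2 + 0 = 53.

53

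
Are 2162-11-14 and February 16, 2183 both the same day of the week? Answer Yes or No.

From Nov 14, 2162 to Feb 16, 2183 is 7399 days.
7399 mod 7 = 0, so they are the same weekday.
(Nov 14, 2162 is a Sunday; Feb 16, 2183 is a Sunday.)

Yes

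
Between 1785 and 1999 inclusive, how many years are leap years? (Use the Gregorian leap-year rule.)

51

Multiples of 4 in [1785,1999]: 53.
Of those, multiples of 100: 2 (not leap unless ÷400).
Multiples of 400: 0.
Leap years = 53 − 2 + 0 = 51.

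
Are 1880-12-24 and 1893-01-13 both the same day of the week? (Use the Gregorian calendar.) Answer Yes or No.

From Dec 24, 1880 to Jan 13, 1893 is 4403 days.
4403 mod 7 = 0, so they are the same weekday.
(Dec 24, 1880 is a Friday; Jan 13, 1893 is a Friday.)

Yes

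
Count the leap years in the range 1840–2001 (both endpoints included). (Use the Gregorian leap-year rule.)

Multiples of 4 in [1840,2001]: 41.
Of those, multiples of 100: 2 (not leap unless ÷400).
Multiples of 400: 1.
Leap years = 41 − 2 + 1 = 40.

40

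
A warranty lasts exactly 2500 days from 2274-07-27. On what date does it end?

May 31, 2281

+365 (one year) → Jul 27, 2275 (2135 left).
+366 (one year; includes Feb 29, 2276) → Jul 27, 2276 (1769 left).
+365 (one year) → Jul 27, 2277 (1404 left).
+365 (one year) → Jul 27, 2278 (1039 left).
+365 (one year) → Jul 27, 2279 (674 left).
+366 (one year; includes Feb 29, 2280) → Jul 27, 2280 (308 left).
Jul has 31 days: +5 → Aug 1, 2280 (303 left).
Aug has 31 days: +31 → Sep 1, 2280 (272 left).
Sep has 30 days: +30 → Oct 1, 2280 (242 left).
Oct has 31 days: +31 → Nov 1, 2280 (211 left).
Nov has 30 days: +30 → Dec 1, 2280 (181 left).
Dec has 31 days: +31 → Jan 1, 2281 (150 left).
Jan has 31 days: +31 → Feb 1, 2281 (119 left).
Feb has 28 days: +28 → Mar 1, 2281 (91 left).
Mar has 31 days: +31 → Apr 1, 2281 (60 left).
Apr has 30 days: +30 → May 1, 2281 (30 left).
+30 → May 31, 2281.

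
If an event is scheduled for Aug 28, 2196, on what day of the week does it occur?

Sunday

Doomsday rule: the anchor day for the 2100s is Sunday. For year 96: 96÷12 = 8 r 0, and 0÷4 = 0, so 8+0+0 = 8.
Sunday + 8 ≡ Monday — that's 2196's doomsday.
In August the doomsday date is Aug 8.
Aug 28 is 20 days after Aug 8; 20 mod 7 = 6, so Monday + 6 = Sunday.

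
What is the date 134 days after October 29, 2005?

March 12, 2006

Oct has 31 days: +3 → Nov 1, 2005 (131 left).
Nov has 30 days: +30 → Dec 1, 2005 (101 left).
Dec has 31 days: +31 → Jan 1, 2006 (70 left).
Jan has 31 days: +31 → Feb 1, 2006 (39 left).
Feb has 28 days: +28 → Mar 1, 2006 (11 left).
+11 → Mar 12, 2006.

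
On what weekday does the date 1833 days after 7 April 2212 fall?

Monday

Apr 7, 2212 is a Tuesday.
1833 mod 7 = 6, so 1833 days after a Tuesday is Tuesday + 6 = Monday.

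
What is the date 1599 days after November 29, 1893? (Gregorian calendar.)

+365 (one year) → Nov 29, 1894 (1234 left).
+365 (one year) → Nov 29, 1895 (869 left).
+366 (one year; includes Feb 29, 1896) → Nov 29, 1896 (503 left).
+365 (one year) → Nov 29, 1897 (138 left).
Nov has 30 days: +2 → Dec 1, 1897 (136 left).
Dec has 31 days: +31 → Jan 1, 1898 (105 left).
Jan has 31 days: +31 → Feb 1, 1898 (74 left).
Feb has 28 days: +28 → Mar 1, 1898 (46 left).
Mar has 31 days: +31 → Apr 1, 1898 (15 left).
+15 → Apr 16, 1898.

April 16, 1898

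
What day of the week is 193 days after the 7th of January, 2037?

Jan 7, 2037 is a Wednesday.
193 mod 7 = 4, so 193 days after a Wednesday is Wednesday + 4 = Sunday.

Sunday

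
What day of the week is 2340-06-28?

Doomsday rule: the anchor day for the 2300s is Wednesday. For year 40: 40÷12 = 3 r 4, and 4÷4 = 1, so 3+4+1 = 8.
Wednesday + 8 ≡ Thursday — that's 2340's doomsday.
In June the doomsday date is Jun 6.
Jun 28 is 22 days after Jun 6; 22 mod 7 = 1, so Thursday + 1 = Friday.

Friday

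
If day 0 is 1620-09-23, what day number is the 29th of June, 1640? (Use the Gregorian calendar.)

7219

Sep 23, 1620 → Sep 23, 1621: 365 days.
Sep 23, 1621 → Sep 23, 1622: 365 days.
Sep 23, 1622 → Sep 23, 1623: 365 days.
Sep 23, 1623 → Sep 23, 1624: 366 days (Feb 29, 1624 is in that span).
Sep 23, 1624 → Sep 23, 1625: 365 days.
Sep 23, 1625 → Sep 23, 1626: 365 days.
Sep 23, 1626 → Sep 23, 1627: 365 days.
Sep 23, 1627 → Sep 23, 1628: 366 days (Feb 29, 1628 is in that span).
Sep 23, 1628 → Sep 23, 1629: 365 days.
Sep 23, 1629 → Sep 23, 1630: 365 days.
Sep 23, 1630 → Sep 23, 1631: 365 days.
Sep 23, 1631 → Sep 23, 1632: 366 days (Feb 29, 1632 is in that span).
Sep 23, 1632 → Sep 23, 1633: 365 days.
Sep 23, 1633 → Sep 23, 1634: 365 days.
Sep 23, 1634 → Sep 23, 1635: 365 days.
Sep 23, 1635 → Sep 23, 1636: 366 days (Feb 29, 1636 is in that span).
Sep 23, 1636 → Sep 23, 1637: 365 days.
Sep 23, 1637 → Sep 23, 1638: 365 days.
Sep 23, 1638 → Sep 23, 1639: 365 days.
Sep 23, 1639 → Oct 23, 1639: 30 days (September has 30).
Oct 23, 1639 → Nov 23, 1639: 31 days (October has 31).
Nov 23, 1639 → Dec 23, 1639: 30 days (November has 30).
Dec 23, 1639 → Jan 23, 1640: 31 days (December has 31).
Jan 23, 1640 → Feb 23, 1640: 31 days (January has 31).
Feb 23, 1640 → Mar 23, 1640: 29 days (February has 29).
Mar 23, 1640 → Apr 23, 1640: 31 days (March has 31).
Apr 23, 1640 → May 23, 1640: 30 days (April has 30).
May 23, 1640 → Jun 23, 1640: 31 days (May has 31).
Jun 23, 1640 → Jun 29, 1640: 6 days.
Total: 7219 days.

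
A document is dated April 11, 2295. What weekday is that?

Thursday

Doomsday rule: the anchor day for the 2200s is Friday. For year 95: 95÷12 = 7 r 11, and 11÷4 = 2, so 7+11+2 = 20.
Friday + 20 ≡ Thursday — that's 2295's doomsday.
In April the doomsday date is Apr 4.
Apr 11 is 7 days after Apr 4; 7 mod 7 = 0, so Thursday + 0 = Thursday.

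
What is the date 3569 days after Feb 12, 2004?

November 20, 2013

+366 (one year; includes Feb 29, 2004) → Feb 12, 2005 (3203 left).
+365 (one year) → Feb 12, 2006 (2838 left).
+365 (one year) → Feb 12, 2007 (2473 left).
+365 (one year) → Feb 12, 2008 (2108 left).
+366 (one year; includes Feb 29, 2008) → Feb 12, 2009 (1742 left).
+365 (one year) → Feb 12, 2010 (1377 left).
+365 (one year) → Feb 12, 2011 (1012 left).
+365 (one year) → Feb 12, 2012 (647 left).
+366 (one year; includes Feb 29, 2012) → Feb 12, 2013 (281 left).
Feb has 28 days: +17 → Mar 1, 2013 (264 left).
Mar has 31 days: +31 → Apr 1, 2013 (233 left).
Apr has 30 days: +30 → May 1, 2013 (203 left).
May has 31 days: +31 → Jun 1, 2013 (172 left).
Jun has 30 days: +30 → Jul 1, 2013 (142 left).
Jul has 31 days: +31 → Aug 1, 2013 (111 left).
Aug has 31 days: +31 → Sep 1, 2013 (80 left).
Sep has 30 days: +30 → Oct 1, 2013 (50 left).
Oct has 31 days: +31 → Nov 1, 2013 (19 left).
+19 → Nov 20, 2013.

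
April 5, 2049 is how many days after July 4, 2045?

Jul 4, 2045 → Jul 4, 2046: 365 days.
Jul 4, 2046 → Jul 4, 2047: 365 days.
Jul 4, 2047 → Jul 4, 2048: 366 days (Feb 29, 2048 is in that span).
Jul 4, 2048 → Aug 4, 2048: 31 days (July has 31).
Aug 4, 2048 → Sep 4, 2048: 31 days (August has 31).
Sep 4, 2048 → Oct 4, 2048: 30 days (September has 30).
Oct 4, 2048 → Nov 4, 2048: 31 days (October has 31).
Nov 4, 2048 → Dec 4, 2048: 30 days (November has 30).
Dec 4, 2048 → Jan 4, 2049: 31 days (December has 31).
Jan 4, 2049 → Feb 4, 2049: 31 days (January has 31).
Feb 4, 2049 → Mar 4, 2049: 28 days (February has 28).
Mar 4, 2049 → Apr 4, 2049: 31 days (March has 31).
Apr 4, 2049 → Apr 5, 2049: 1 days.
Total: 1371 days.

1371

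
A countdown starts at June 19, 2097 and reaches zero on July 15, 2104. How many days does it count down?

Jun 19, 2097 → Jun 19, 2098: 365 days.
Jun 19, 2098 → Jun 19, 2099: 365 days.
Jun 19, 2099 → Jun 19, 2100: 365 days.
Jun 19, 2100 → Jun 19, 2101: 365 days.
Jun 19, 2101 → Jun 19, 2102: 365 days.
Jun 19, 2102 → Jun 19, 2103: 365 days.
Jun 19, 2103 → Jul 19, 2103: 30 days (June has 30).
Jul 19, 2103 → Aug 19, 2103: 31 days (July has 31).
Aug 19, 2103 → Sep 19, 2103: 31 days (August has 31).
Sep 19, 2103 → Oct 19, 2103: 30 days (September has 30).
Oct 19, 2103 → Nov 19, 2103: 31 days (October has 31).
Nov 19, 2103 → Dec 19, 2103: 30 days (November has 30).
Dec 19, 2103 → Jan 19, 2104: 31 days (December has 31).
Jan 19, 2104 → Feb 19, 2104: 31 days (January has 31).
Feb 19, 2104 → Mar 19, 2104: 29 days (February has 29).
Mar 19, 2104 → Apr 19, 2104: 31 days (March has 31).
Apr 19, 2104 → May 19, 2104: 30 days (April has 30).
May 19, 2104 → Jun 19, 2104: 31 days (May has 31).
Jun 19, 2104 → Jul 15, 2104: 26 days.
Total: 2582 days.

2582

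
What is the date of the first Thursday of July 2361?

July 1, 2361 is a Saturday.
The first Thursday is therefore July 6 (5 days later).

July 6, 2361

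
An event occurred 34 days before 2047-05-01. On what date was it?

−1 → Apr 30, 2047 (end of Apr, 30 days; 33 left).
−30 → Mar 31, 2047 (end of Mar, 31 days; 3 left).
−3 → Mar 28, 2047.

March 28, 2047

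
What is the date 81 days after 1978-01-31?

April 22, 1978

Jan has 31 days: +1 → Feb 1, 1978 (80 left).
Feb has 28 days: +28 → Mar 1, 1978 (52 left).
Mar has 31 days: +31 → Apr 1, 1978 (21 left).
+21 → Apr 22, 1978.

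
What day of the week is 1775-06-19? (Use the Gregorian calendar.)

Doomsday rule: the anchor day for the 1700s is Sunday. For year 75: 75÷12 = 6 r 3, and 3÷4 = 0, so 6+3+0 = 9.
Sunday + 9 ≡ Tuesday — that's 1775's doomsday.
In June the doomsday date is Jun 6.
Jun 19 is 13 days after Jun 6; 13 mod 7 = 6, so Tuesday + 6 = Monday.

Monday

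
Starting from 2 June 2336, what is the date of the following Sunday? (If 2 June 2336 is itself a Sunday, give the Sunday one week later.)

Jun 2, 2336 is a Tuesday.
From Tuesday to the next Sunday is 5 days.
Jun 2, 2336 + 5 = Jun 7, 2336.

June 7, 2336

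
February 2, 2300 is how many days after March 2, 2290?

Mar 2, 2290 → Mar 2, 2291: 365 days.
Mar 2, 2291 → Mar 2, 2292: 366 days (Feb 29, 2292 is in that span).
Mar 2, 2292 → Mar 2, 2293: 365 days.
Mar 2, 2293 → Mar 2, 2294: 365 days.
Mar 2, 2294 → Mar 2, 2295: 365 days.
Mar 2, 2295 → Mar 2, 2296: 366 days (Feb 29, 2296 is in that span).
Mar 2, 2296 → Mar 2, 2297: 365 days.
Mar 2, 2297 → Mar 2, 2298: 365 days.
Mar 2, 2298 → Mar 2, 2299: 365 days.
Mar 2, 2299 → Apr 2, 2299: 31 days (March has 31).
Apr 2, 2299 → May 2, 2299: 30 days (April has 30).
May 2, 2299 → Jun 2, 2299: 31 days (May has 31).
Jun 2, 2299 → Jul 2, 2299: 30 days (June has 30).
Jul 2, 2299 → Aug 2, 2299: 31 days (July has 31).
Aug 2, 2299 → Sep 2, 2299: 31 days (August has 31).
Sep 2, 2299 → Oct 2, 2299: 30 days (September has 30).
Oct 2, 2299 → Nov 2, 2299: 31 days (October has 31).
Nov 2, 2299 → Dec 2, 2299: 30 days (November has 30).
Dec 2, 2299 → Jan 2, 2300: 31 days (December has 31).
Jan 2, 2300 → Feb 2, 2300: 31 days.
Total: 3624 days.

3624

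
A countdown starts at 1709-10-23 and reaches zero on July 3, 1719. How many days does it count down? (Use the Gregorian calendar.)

Oct 23, 1709 → Oct 23, 1710: 365 days.
Oct 23, 1710 → Oct 23, 1711: 365 days.
Oct 23, 1711 → Oct 23, 1712: 366 days (Feb 29, 1712 is in that span).
Oct 23, 1712 → Oct 23, 1713: 365 days.
Oct 23, 1713 → Oct 23, 1714: 365 days.
Oct 23, 1714 → Oct 23, 1715: 365 days.
Oct 23, 1715 → Oct 23, 1716: 366 days (Feb 29, 1716 is in that span).
Oct 23, 1716 → Oct 23, 1717: 365 days.
Oct 23, 1717 → Oct 23, 1718: 365 days.
Oct 23, 1718 → Nov 23, 1718: 31 days (October has 31).
Nov 23, 1718 → Dec 23, 1718: 30 days (November has 30).
Dec 23, 1718 → Jan 23, 1719: 31 days (December has 31).
Jan 23, 1719 → Feb 23, 1719: 31 days (January has 31).
Feb 23, 1719 → Mar 23, 1719: 28 days (February has 28).
Mar 23, 1719 → Apr 23, 1719: 31 days (March has 31).
Apr 23, 1719 → May 23, 1719: 30 days (April has 30).
May 23, 1719 → Jun 23, 1719: 31 days (May has 31).
Jun 23, 1719 → Jul 3, 1719: 10 days.
Total: 3540 days.

3540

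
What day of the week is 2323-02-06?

Tuesday

Doomsday rule: the anchor day for the 2300s is Wednesday. For year 23: 23÷12 = 1 r 11, and 11÷4 = 2, so 1+11+2 = 14.
Wednesday + 14 ≡ Wednesday — that's 2323's doomsday.
In February the doomsday date is Feb 28 (2323 is not a leap year).
Feb 6 is 22 days before Feb 28; 22 mod 7 = 1, so Wednesday − 1 = Tuesday.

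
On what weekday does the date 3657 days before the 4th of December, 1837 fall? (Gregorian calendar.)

First find the weekday of Dec 4, 1837. Doomsday rule: the anchor day for the 1800s is Friday. For year 37: 37÷12 = 3 r 1, and 1÷4 = 0, so 3+1+0 = 4.
Friday + 4 ≡ Tuesday — that's 1837's doomsday.
In December the doomsday date is Dec 12.
Dec 4 is 8 days before Dec 12; 8 mod 7 = 1, so Tuesday − 1 = Monday.
3657 mod 7 = 3, so 3657 days before a Monday is Monday − 3 = Friday.

Friday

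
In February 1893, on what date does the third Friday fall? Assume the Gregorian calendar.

February 1, 1893 is a Wednesday.
The first Friday is therefore February 3 (2 days later).
The third Friday is 3 + 2×7 = February 17.

February 17, 1893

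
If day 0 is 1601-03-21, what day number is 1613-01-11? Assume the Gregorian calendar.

Mar 21, 1601 → Mar 21, 1602: 365 days.
Mar 21, 1602 → Mar 21, 1603: 365 days.
Mar 21, 1603 → Mar 21, 1604: 366 days (Feb 29, 1604 is in that span).
Mar 21, 1604 → Mar 21, 1605: 365 days.
Mar 21, 1605 → Mar 21, 1606: 365 days.
Mar 21, 1606 → Mar 21, 1607: 365 days.
Mar 21, 1607 → Mar 21, 1608: 366 days (Feb 29, 1608 is in that span).
Mar 21, 1608 → Mar 21, 1609: 365 days.
Mar 21, 1609 → Mar 21, 1610: 365 days.
Mar 21, 1610 → Mar 21, 1611: 365 days.
Mar 21, 1611 → Mar 21, 1612: 366 days (Feb 29, 1612 is in that span).
Mar 21, 1612 → Apr 21, 1612: 31 days (March has 31).
Apr 21, 1612 → May 21, 1612: 30 days (April has 30).
May 21, 1612 → Jun 21, 1612: 31 days (May has 31).
Jun 21, 1612 → Jul 21, 1612: 30 days (June has 30).
Jul 21, 1612 → Aug 21, 1612: 31 days (July has 31).
Aug 21, 1612 → Sep 21, 1612: 31 days (August has 31).
Sep 21, 1612 → Oct 21, 1612: 30 days (September has 30).
Oct 21, 1612 → Nov 21, 1612: 31 days (October has 31).
Nov 21, 1612 → Dec 21, 1612: 30 days (November has 30).
Dec 21, 1612 → Jan 11, 1613: 21 days.
Total: 4314 days.

4314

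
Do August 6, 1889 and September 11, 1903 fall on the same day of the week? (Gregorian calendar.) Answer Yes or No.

No

From Aug 6, 1889 to Sep 11, 1903 is 5148 days.
5148 mod 7 = 3, so they are different weekdays.
(Aug 6, 1889 is a Tuesday; Sep 11, 1903 is a Friday.)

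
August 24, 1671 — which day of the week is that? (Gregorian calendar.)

Monday

Doomsday rule: the anchor day for the 1600s is Tuesday. For year 71: 71÷12 = 5 r 11, and 11÷4 = 2, so 5+11+2 = 18.
Tuesday + 18 ≡ Saturday — that's 1671's doomsday.
In August the doomsday date is Aug 8.
Aug 24 is 16 days after Aug 8; 16 mod 7 = 2, so Saturday + 2 = Monday.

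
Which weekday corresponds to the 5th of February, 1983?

Saturday

Doomsday rule: the anchor day for the 1900s is Wednesday. For year 83: 83÷12 = 6 r 11, and 11÷4 = 2, so 6+11+2 = 19.
Wednesday + 19 ≡ Monday — that's 1983's doomsday.
In February the doomsday date is Feb 28 (1983 is not a leap year).
Feb 5 is 23 days before Feb 28; 23 mod 7 = 2, so Monday − 2 = Saturday.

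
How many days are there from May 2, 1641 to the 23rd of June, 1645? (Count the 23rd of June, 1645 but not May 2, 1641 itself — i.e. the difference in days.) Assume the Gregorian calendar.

1513

May 2, 1641 → May 2, 1642: 365 days.
May 2, 1642 → May 2, 1643: 365 days.
May 2, 1643 → May 2, 1644: 366 days (Feb 29, 1644 is in that span).
May 2, 1644 → May 2, 1645: 365 days.
May 2, 1645 → Jun 2, 1645: 31 days (May has 31).
Jun 2, 1645 → Jun 23, 1645: 21 days.
Total: 1513 days.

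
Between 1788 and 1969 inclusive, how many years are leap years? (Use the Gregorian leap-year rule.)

44

Multiples of 4 in [1788,1969]: 46.
Of those, multiples of 100: 2 (not leap unless ÷400).
Multiples of 400: 0.
Leap years = 46 − 2 + 0 = 44.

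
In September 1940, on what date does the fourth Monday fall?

September 1, 1940 is a Sunday.
The first Monday is therefore September 2 (1 days later).
The fourth Monday is 2 + 3×7 = September 23.

September 23, 1940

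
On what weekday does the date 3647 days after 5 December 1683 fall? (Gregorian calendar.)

Dec 5, 1683 is a Sunday.
3647 mod 7 = 0, so 3647 days after a Sunday is Sunday + 0 = Sunday.

Sunday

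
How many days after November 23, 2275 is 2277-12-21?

Nov 23, 2275 → Nov 23, 2276: 366 days (Feb 29, 2276 is in that span).
Nov 23, 2276 → Dec 23, 2276: 30 days (November has 30).
Dec 23, 2276 → Jan 23, 2277: 31 days (December has 31).
Jan 23, 2277 → Feb 23, 2277: 31 days (January has 31).
Feb 23, 2277 → Mar 23, 2277: 28 days (February has 28).
Mar 23, 2277 → Apr 23, 2277: 31 days (March has 31).
Apr 23, 2277 → May 23, 2277: 30 days (April has 30).
May 23, 2277 → Jun 23, 2277: 31 days (May has 31).
Jun 23, 2277 → Jul 23, 2277: 30 days (June has 30).
Jul 23, 2277 → Aug 23, 2277: 31 days (July has 31).
Aug 23, 2277 → Sep 23, 2277: 31 days (August has 31).
Sep 23, 2277 → Oct 23, 2277: 30 days (September has 30).
Oct 23, 2277 → Nov 23, 2277: 31 days (October has 31).
Nov 23, 2277 → Dec 21, 2277: 28 days.
Total: 759 days.

759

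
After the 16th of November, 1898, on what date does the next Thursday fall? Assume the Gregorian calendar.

November 17, 1898

Nov 16, 1898 is a Wednesday.
From Wednesday to the next Thursday is 1 day.
Nov 16, 1898 + 1 = Nov 17, 1898.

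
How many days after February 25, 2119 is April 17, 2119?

51

Feb 25, 2119 → Mar 25, 2119: 28 days (February has 28).
Mar 25, 2119 → Apr 17, 2119: 23 days.
Total: 51 days.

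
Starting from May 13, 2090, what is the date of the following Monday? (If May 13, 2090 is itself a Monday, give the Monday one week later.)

May 13, 2090 is a Saturday.
From Saturday to the next Monday is 2 days.
May 13, 2090 + 2 = May 15, 2090.

May 15, 2090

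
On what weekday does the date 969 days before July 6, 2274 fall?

Friday

First find the weekday of Jul 6, 2274. Doomsday rule: the anchor day for the 2200s is Friday. For year 74: 74÷12 = 6 r 2, and 2÷4 = 0, so 6+2+0 = 8.
Friday + 8 ≡ Saturday — that's 2274's doomsday.
In July the doomsday date is Jul 11.
Jul 6 is 5 days before Jul 11; 5 mod 7 = 5, so Saturday − 5 = Monday.
969 mod 7 = 3, so 969 days before a Monday is Monday − 3 = Friday.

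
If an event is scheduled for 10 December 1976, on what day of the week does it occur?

Doomsday rule: the anchor day for the 1900s is Wednesday. For year 76: 76÷12 = 6 r 4, and 4÷4 = 1, so 6+4+1 = 11.
Wednesday + 11 ≡ Sunday — that's 1976's doomsday.
In December the doomsday date is Dec 12.
Dec 10 is 2 days before Dec 12; 2 mod 7 = 2, so Sunday − 2 = Friday.

Friday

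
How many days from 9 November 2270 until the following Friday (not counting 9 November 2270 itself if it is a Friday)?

Nov 9, 2270 is a Wednesday.
From Wednesday to the next Friday is 2 days.

2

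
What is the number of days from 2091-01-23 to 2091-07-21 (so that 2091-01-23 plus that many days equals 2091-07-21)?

179

Jan 23, 2091 → Feb 23, 2091: 31 days (January has 31).
Feb 23, 2091 → Mar 23, 2091: 28 days (February has 28).
Mar 23, 2091 → Apr 23, 2091: 31 days (March has 31).
Apr 23, 2091 → May 23, 2091: 30 days (April has 30).
May 23, 2091 → Jun 23, 2091: 31 days (May has 31).
Jun 23, 2091 → Jul 21, 2091: 28 days.
Total: 179 days.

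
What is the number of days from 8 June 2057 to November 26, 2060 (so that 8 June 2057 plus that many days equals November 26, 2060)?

Jun 8, 2057 → Jun 8, 2058: 365 days.
Jun 8, 2058 → Jun 8, 2059: 365 days.
Jun 8, 2059 → Jun 8, 2060: 366 days (Feb 29, 2060 is in that span).
Jun 8, 2060 → Jul 8, 2060: 30 days (June has 30).
Jul 8, 2060 → Aug 8, 2060: 31 days (July has 31).
Aug 8, 2060 → Sep 8, 2060: 31 days (August has 31).
Sep 8, 2060 → Oct 8, 2060: 30 days (September has 30).
Oct 8, 2060 → Nov 8, 2060: 31 days (October has 31).
Nov 8, 2060 → Nov 26, 2060: 18 days.
Total: 1267 days.

1267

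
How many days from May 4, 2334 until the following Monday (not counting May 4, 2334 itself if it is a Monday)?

3

May 4, 2334 is a Friday.
From Friday to the next Monday is 3 days.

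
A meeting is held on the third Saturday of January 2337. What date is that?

January 16, 2337

January 1, 2337 is a Friday.
The first Saturday is therefore January 2 (1 days later).
The third Saturday is 2 + 2×7 = January 16.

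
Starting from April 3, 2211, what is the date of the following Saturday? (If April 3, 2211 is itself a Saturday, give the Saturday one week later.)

April 6, 2211

Apr 3, 2211 is a Wednesday.
From Wednesday to the next Saturday is 3 days.
Apr 3, 2211 + 3 = Apr 6, 2211.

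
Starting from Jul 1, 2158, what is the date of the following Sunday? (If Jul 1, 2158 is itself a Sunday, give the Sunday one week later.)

July 2, 2158

Jul 1, 2158 is a Saturday.
From Saturday to the next Sunday is 1 day.
Jul 1, 2158 + 1 = Jul 2, 2158.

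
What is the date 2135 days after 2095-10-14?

+366 (one year; includes Feb 29, 2096) → Oct 14, 2096 (1769 left).
+365 (one year) → Oct 14, 2097 (1404 left).
+365 (one year) → Oct 14, 2098 (1039 left).
+365 (one year) → Oct 14, 2099 (674 left).
+365 (one year) → Oct 14, 2100 (309 left).
Oct has 31 days: +18 → Nov 1, 2100 (291 left).
Nov has 30 days: +30 → Dec 1, 2100 (261 left).
Dec has 31 days: +31 → Jan 1, 2101 (230 left).
Jan has 31 days: +31 → Feb 1, 2101 (199 left).
Feb has 28 days: +28 → Mar 1, 2101 (171 left).
Mar has 31 days: +31 → Apr 1, 2101 (140 left).
Apr has 30 days: +30 → May 1, 2101 (110 left).
May has 31 days: +31 → Jun 1, 2101 (79 left).
Jun has 30 days: +30 → Jul 1, 2101 (49 left).
Jul has 31 days: +31 → Aug 1, 2101 (18 left).
+18 → Aug 19, 2101.

August 19, 2101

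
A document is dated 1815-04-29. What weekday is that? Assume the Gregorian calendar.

Saturday

Doomsday rule: the anchor day for the 1800s is Friday. For year 15: 15÷12 = 1 r 3, and 3÷4 = 0, so 1+3+0 = 4.
Friday + 4 ≡ Tuesday — that's 1815's doomsday.
In April the doomsday date is Apr 4.
Apr 29 is 25 days after Apr 4; 25 mod 7 = 4, so Tuesday + 4 = Saturday.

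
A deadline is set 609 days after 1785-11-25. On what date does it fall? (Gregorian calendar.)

July 27, 1787

+365 (one year) → Nov 25, 1786 (244 left).
Nov has 30 days: +6 → Dec 1, 1786 (238 left).
Dec has 31 days: +31 → Jan 1, 1787 (207 left).
Jan has 31 days: +31 → Feb 1, 1787 (176 left).
Feb has 28 days: +28 → Mar 1, 1787 (148 left).
Mar has 31 days: +31 → Apr 1, 1787 (117 left).
Apr has 30 days: +30 → May 1, 1787 (87 left).
May has 31 days: +31 → Jun 1, 1787 (56 left).
Jun has 30 days: +30 → Jul 1, 1787 (26 left).
+26 → Jul 27, 1787.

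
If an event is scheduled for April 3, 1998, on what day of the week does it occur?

Friday

Doomsday rule: the anchor day for the 1900s is Wednesday. For year 98: 98÷12 = 8 r 2, and 2÷4 = 0, so 8+2+0 = 10.
Wednesday + 10 ≡ Saturday — that's 1998's doomsday.
In April the doomsday date is Apr 4.
Apr 3 is 1 day before Apr 4; 1 mod 7 = 1, so Saturday − 1 = Friday.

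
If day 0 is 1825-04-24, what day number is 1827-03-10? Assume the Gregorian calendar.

685

Apr 24, 1825 → Apr 24, 1826: 365 days.
Apr 24, 1826 → May 24, 1826: 30 days (April has 30).
May 24, 1826 → Jun 24, 1826: 31 days (May has 31).
Jun 24, 1826 → Jul 24, 1826: 30 days (June has 30).
Jul 24, 1826 → Aug 24, 1826: 31 days (July has 31).
Aug 24, 1826 → Sep 24, 1826: 31 days (August has 31).
Sep 24, 1826 → Oct 24, 1826: 30 days (September has 30).
Oct 24, 1826 → Nov 24, 1826: 31 days (October has 31).
Nov 24, 1826 → Dec 24, 1826: 30 days (November has 30).
Dec 24, 1826 → Jan 24, 1827: 31 days (December has 31).
Jan 24, 1827 → Feb 24, 1827: 31 days (January has 31).
Feb 24, 1827 → Mar 10, 1827: 14 days.
Total: 685 days.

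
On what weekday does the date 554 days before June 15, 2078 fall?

Tuesday

Jun 15, 2078 is a Wednesday.
554 mod 7 = 1, so 554 days before a Wednesday is Wednesday − 1 = Tuesday.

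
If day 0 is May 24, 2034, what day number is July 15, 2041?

May 24, 2034 → May 24, 2035: 365 days.
May 24, 2035 → May 24, 2036: 366 days (Feb 29, 2036 is in that span).
May 24, 2036 → May 24, 2037: 365 days.
May 24, 2037 → May 24, 2038: 365 days.
May 24, 2038 → May 24, 2039: 365 days.
May 24, 2039 → May 24, 2040: 366 days (Feb 29, 2040 is in that span).
May 24, 2040 → May 24, 2041: 365 days.
May 24, 2041 → Jun 24, 2041: 31 days (May has 31).
Jun 24, 2041 → Jul 15, 2041: 21 days.
Total: 2609 days.

2609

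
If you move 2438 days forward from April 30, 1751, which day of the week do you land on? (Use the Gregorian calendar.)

First find the weekday of Apr 30, 1751. Doomsday rule: the anchor day for the 1700s is Sunday. For year 51: 51÷12 = 4 r 3, and 3÷4 = 0, so 4+3+0 = 7.
Sunday + 7 ≡ Sunday — that's 1751's doomsday.
In April the doomsday date is Apr 4.
Apr 30 is 26 days after Apr 4; 26 mod 7 = 5, so Sunday + 5 = Friday.
2438 mod 7 = 2, so 2438 days after a Friday is Friday + 2 = Sunday.

Sunday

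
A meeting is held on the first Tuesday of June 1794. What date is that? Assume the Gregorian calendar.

June 1, 1794 is a Sunday.
The first Tuesday is therefore June 3 (2 days later).

June 3, 1794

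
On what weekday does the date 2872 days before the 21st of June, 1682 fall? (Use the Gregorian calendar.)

Friday

First find the weekday of Jun 21, 1682. Doomsday rule: the anchor day for the 1600s is Tuesday. For year 82: 82÷12 = 6 r 10, and 10÷4 = 2, so 6+10+2 = 18.
Tuesday + 18 ≡ Saturday — that's 1682's doomsday.
In June the doomsday date is Jun 6.
Jun 21 is 15 days after Jun 6; 15 mod 7 = 1, so Saturday + 1 = Sunday.
2872 mod 7 = 2, so 2872 days before a Sunday is Sunday − 2 = Friday.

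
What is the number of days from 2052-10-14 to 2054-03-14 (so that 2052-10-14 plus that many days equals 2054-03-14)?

516

Oct 14, 2052 → Oct 14, 2053: 365 days.
Oct 14, 2053 → Nov 14, 2053: 31 days (October has 31).
Nov 14, 2053 → Dec 14, 2053: 30 days (November has 30).
Dec 14, 2053 → Jan 14, 2054: 31 days (December has 31).
Jan 14, 2054 → Feb 14, 2054: 31 days (January has 31).
Feb 14, 2054 → Mar 14, 2054: 28 days.
Total: 516 days.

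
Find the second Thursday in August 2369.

August 14, 2369

August 1, 2369 is a Friday.
The first Thursday is therefore August 7 (6 days later).
The second Thursday is 7 + 1×7 = August 14.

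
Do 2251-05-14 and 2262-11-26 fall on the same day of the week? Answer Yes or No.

Yes

From May 14, 2251 to Nov 26, 2262 is 4214 days.
4214 mod 7 = 0, so they are the same weekday.
(May 14, 2251 is a Wednesday; Nov 26, 2262 is a Wednesday.)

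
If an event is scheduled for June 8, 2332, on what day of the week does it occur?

Wednesday

Doomsday rule: the anchor day for the 2300s is Wednesday. For year 32: 32÷12 = 2 r 8, and 8÷4 = 2, so 2+8+2 = 12.
Wednesday + 12 ≡ Monday — that's 2332's doomsday.
In June the doomsday date is Jun 6.
Jun 8 is 2 days after Jun 6; 2 mod 7 = 2, so Monday + 2 = Wednesday.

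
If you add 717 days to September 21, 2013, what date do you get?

September 8, 2015

+365 (one year) → Sep 21, 2014 (352 left).
Sep has 30 days: +10 → Oct 1, 2014 (342 left).
Oct has 31 days: +31 → Nov 1, 2014 (311 left).
Nov has 30 days: +30 → Dec 1, 2014 (281 left).
Dec has 31 days: +31 → Jan 1, 2015 (250 left).
Jan has 31 days: +31 → Feb 1, 2015 (219 left).
Feb has 28 days: +28 → Mar 1, 2015 (191 left).
Mar has 31 days: +31 → Apr 1, 2015 (160 left).
Apr has 30 days: +30 → May 1, 2015 (130 left).
May has 31 days: +31 → Jun 1, 2015 (99 left).
Jun has 30 days: +30 → Jul 1, 2015 (69 left).
Jul has 31 days: +31 → Aug 1, 2015 (38 left).
Aug has 31 days: +31 → Sep 1, 2015 (7 left).
+7 → Sep 8, 2015.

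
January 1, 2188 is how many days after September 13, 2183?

1571

Sep 13, 2183 → Sep 13, 2184: 366 days (Feb 29, 2184 is in that span).
Sep 13, 2184 → Sep 13, 2185: 365 days.
Sep 13, 2185 → Sep 13, 2186: 365 days.
Sep 13, 2186 → Sep 13, 2187: 365 days.
Sep 13, 2187 → Oct 13, 2187: 30 days (September has 30).
Oct 13, 2187 → Nov 13, 2187: 31 days (October has 31).
Nov 13, 2187 → Dec 13, 2187: 30 days (November has 30).
Dec 13, 2187 → Jan 1, 2188: 19 days.
Total: 1571 days.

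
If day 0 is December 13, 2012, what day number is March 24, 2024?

4119

Dec 13, 2012 → Dec 13, 2013: 365 days.
Dec 13, 2013 → Dec 13, 2014: 365 days.
Dec 13, 2014 → Dec 13, 2015: 365 days.
Dec 13, 2015 → Dec 13, 2016: 366 days (Feb 29, 2016 is in that span).
Dec 13, 2016 → Dec 13, 2017: 365 days.
Dec 13, 2017 → Dec 13, 2018: 365 days.
Dec 13, 2018 → Dec 13, 2019: 365 days.
Dec 13, 2019 → Dec 13, 2020: 366 days (Feb 29, 2020 is in that span).
Dec 13, 2020 → Dec 13, 2021: 365 days.
Dec 13, 2021 → Dec 13, 2022: 365 days.
Dec 13, 2022 → Dec 13, 2023: 365 days.
Dec 13, 2023 → Jan 13, 2024: 31 days (December has 31).
Jan 13, 2024 → Feb 13, 2024: 31 days (January has 31).
Feb 13, 2024 → Mar 13, 2024: 29 days (February has 29).
Mar 13, 2024 → Mar 24, 2024: 11 days.
Total: 4119 days.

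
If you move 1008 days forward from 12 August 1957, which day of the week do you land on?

Monday

Aug 12, 1957 is a Monday.
1008 mod 7 = 0, so 1008 days after a Monday is Monday + 0 = Monday.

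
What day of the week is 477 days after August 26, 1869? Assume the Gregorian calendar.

Friday

First find the weekday of Aug 26, 1869. Doomsday rule: the anchor day for the 1800s is Friday. For year 69: 69÷12 = 5 r 9, and 9÷4 = 2, so 5+9+2 = 16.
Friday + 16 ≡ Sunday — that's 1869's doomsday.
In August the doomsday date is Aug 8.
Aug 26 is 18 days after Aug 8; 18 mod 7 = 4, so Sunday + 4 = Thursday.
477 mod 7 = 1, so 477 days after a Thursday is Thursday + 1 = Friday.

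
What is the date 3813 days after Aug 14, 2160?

+365 (one year) → Aug 14, 2161 (3448 left).
+365 (one year) → Aug 14, 2162 (3083 left).
+365 (one year) → Aug 14, 2163 (2718 left).
+366 (one year; includes Feb 29, 2164) → Aug 14, 2164 (2352 left).
+365 (one year) → Aug 14, 2165 (1987 left).
+365 (one year) → Aug 14, 2166 (1622 left).
+365 (one year) → Aug 14, 2167 (1257 left).
+366 (one year; includes Feb 29, 2168) → Aug 14, 2168 (891 left).
+365 (one year) → Aug 14, 2169 (526 left).
+365 (one year) → Aug 14, 2170 (161 left).
Aug has 31 days: +18 → Sep 1, 2170 (143 left).
Sep has 30 days: +30 → Oct 1, 2170 (113 left).
Oct has 31 days: +31 → Nov 1, 2170 (82 left).
Nov has 30 days: +30 → Dec 1, 2170 (52 left).
Dec has 31 days: +31 → Jan 1, 2171 (21 left).
+21 → Jan 22, 2171.

January 22, 2171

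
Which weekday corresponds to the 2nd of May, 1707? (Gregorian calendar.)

Monday

Doomsday rule: the anchor day for the 1700s is Sunday. For year 07: 7÷12 = 0 r 7, and 7÷4 = 1, so 0+7+1 = 8.
Sunday + 8 ≡ Monday — that's 1707's doomsday.
In May the doomsday date is May 9.
May 2 is 7 days before May 9; 7 mod 7 = 0, so Monday − 0 = Monday.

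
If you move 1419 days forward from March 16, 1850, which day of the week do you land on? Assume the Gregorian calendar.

First find the weekday of Mar 16, 1850. Doomsday rule: the anchor day for the 1800s is Friday. For year 50: 50÷12 = 4 r 2, and 2÷4 = 0, so 4+2+0 = 6.
Friday + 6 ≡ Thursday — that's 1850's doomsday.
In March the doomsday date is Mar 14.
Mar 16 is 2 days after Mar 14; 2 mod 7 = 2, so Thursday + 2 = Saturday.
1419 mod 7 = 5, so 1419 days after a Saturday is Saturday + 5 = Thursday.

Thursday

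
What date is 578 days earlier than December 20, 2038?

May 21, 2037

−365 (one year) → Dec 20, 2037 (213 left).
−20 → Nov 30, 2037 (end of Nov, 30 days; 193 left).
−30 → Oct 31, 2037 (end of Oct, 31 days; 163 left).
−31 → Sep 30, 2037 (end of Sep, 30 days; 132 left).
−30 → Aug 31, 2037 (end of Aug, 31 days; 102 left).
−31 → Jul 31, 2037 (end of Jul, 31 days; 71 left).
−31 → Jun 30, 2037 (end of Jun, 30 days; 40 left).
−30 → May 31, 2037 (end of May, 31 days; 10 left).
−10 → May 21, 2037.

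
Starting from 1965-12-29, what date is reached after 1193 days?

+365 (one year) → Dec 29, 1966 (828 left).
+365 (one year) → Dec 29, 1967 (463 left).
+366 (one year; includes Feb 29, 1968) → Dec 29, 1968 (97 left).
Dec has 31 days: +3 → Jan 1, 1969 (94 left).
Jan has 31 days: +31 → Feb 1, 1969 (63 left).
Feb has 28 days: +28 → Mar 1, 1969 (35 left).
Mar has 31 days: +31 → Apr 1, 1969 (4 left).
+4 → Apr 5, 1969.

April 5, 1969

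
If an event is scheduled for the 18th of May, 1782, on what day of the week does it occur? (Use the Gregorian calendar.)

Saturday

Doomsday rule: the anchor day for the 1700s is Sunday. For year 82: 82÷12 = 6 r 10, and 10÷4 = 2, so 6+10+2 = 18.
Sunday + 18 ≡ Thursday — that's 1782's doomsday.
In May the doomsday date is May 9.
May 18 is 9 days after May 9; 9 mod 7 = 2, so Thursday + 2 = Saturday.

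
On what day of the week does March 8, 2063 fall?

Thursday

January 1, 2063 is a Monday.
Jan 1, 2063 → Feb 1, 2063: 31 days (January has 31).
Feb 1, 2063 → Mar 1, 2063: 28 days (February has 28).
Mar 1, 2063 → Mar 8, 2063: 7 days.
Total: 66 days.
66 mod 7 = 3, so Monday + 3 = Thursday.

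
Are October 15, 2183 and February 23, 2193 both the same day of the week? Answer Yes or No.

From Oct 15, 2183 to Feb 23, 2193 is 3419 days.
3419 mod 7 = 3, so they are different weekdays.
(Oct 15, 2183 is a Wednesday; Feb 23, 2193 is a Saturday.)

No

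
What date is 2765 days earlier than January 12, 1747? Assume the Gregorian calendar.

−365 (one year) → Jan 12, 1746 (2400 left).
−365 (one year) → Jan 12, 1745 (2035 left).
−366 (one year; includes Feb 29, 1744) → Jan 12, 1744 (1669 left).
−365 (one year) → Jan 12, 1743 (1304 left).
−365 (one year) → Jan 12, 1742 (939 left).
−365 (one year) → Jan 12, 1741 (574 left).
−366 (one year; includes Feb 29, 1740) → Jan 12, 1740 (208 left).
−12 → Dec 31, 1739 (end of Dec, 31 days; 196 left).
−31 → Nov 30, 1739 (end of Nov, 30 days; 165 left).
−30 → Oct 31, 1739 (end of Oct, 31 days; 135 left).
−31 → Sep 30, 1739 (end of Sep, 30 days; 104 left).
−30 → Aug 31, 1739 (end of Aug, 31 days; 74 left).
−31 → Jul 31, 1739 (end of Jul, 31 days; 43 left).
−31 → Jun 30, 1739 (end of Jun, 30 days; 12 left).
−12 → Jun 18, 1739.

June 18, 1739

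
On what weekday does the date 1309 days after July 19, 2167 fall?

Jul 19, 2167 is a Sunday.
1309 mod 7 = 0, so 1309 days after a Sunday is Sunday + 0 = Sunday.

Sunday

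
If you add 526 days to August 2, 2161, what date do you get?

January 10, 2163

+365 (one year) → Aug 2, 2162 (161 left).
Aug has 31 days: +30 → Sep 1, 2162 (131 left).
Sep has 30 days: +30 → Oct 1, 2162 (101 left).
Oct has 31 days: +31 → Nov 1, 2162 (70 left).
Nov has 30 days: +30 → Dec 1, 2162 (40 left).
Dec has 31 days: +31 → Jan 1, 2163 (9 left).
+9 → Jan 10, 2163.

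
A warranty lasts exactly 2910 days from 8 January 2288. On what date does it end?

December 27, 2295

+366 (one year; includes Feb 29, 2288) → Jan 8, 2289 (2544 left).
+365 (one year) → Jan 8, 2290 (2179 left).
+365 (one year) → Jan 8, 2291 (1814 left).
+365 (one year) → Jan 8, 2292 (1449 left).
+366 (one year; includes Feb 29, 2292) → Jan 8, 2293 (1083 left).
+365 (one year) → Jan 8, 2294 (718 left).
+365 (one year) → Jan 8, 2295 (353 left).
Jan has 31 days: +24 → Feb 1, 2295 (329 left).
Feb has 28 days: +28 → Mar 1, 2295 (301 left).
Mar has 31 days: +31 → Apr 1, 2295 (270 left).
Apr has 30 days: +30 → May 1, 2295 (240 left).
May has 31 days: +31 → Jun 1, 2295 (209 left).
Jun has 30 days: +30 → Jul 1, 2295 (179 left).
Jul has 31 days: +31 → Aug 1, 2295 (148 left).
Aug has 31 days: +31 → Sep 1, 2295 (117 left).
Sep has 30 days: +30 → Oct 1, 2295 (87 left).
Oct has 31 days: +31 → Nov 1, 2295 (56 left).
Nov has 30 days: +30 → Dec 1, 2295 (26 left).
+26 → Dec 27, 2295.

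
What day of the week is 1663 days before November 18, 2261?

Nov 18, 2261 is a Monday.
1663 mod 7 = 4, so 1663 days before a Monday is Monday − 4 = Thursday.

Thursday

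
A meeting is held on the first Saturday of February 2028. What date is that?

February 5, 2028

February 1, 2028 is a Tuesday.
The first Saturday is therefore February 5 (4 days later).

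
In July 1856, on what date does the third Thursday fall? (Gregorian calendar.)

July 1, 1856 is a Tuesday.
The first Thursday is therefore July 3 (2 days later).
The third Thursday is 3 + 2×7 = July 17.

July 17, 1856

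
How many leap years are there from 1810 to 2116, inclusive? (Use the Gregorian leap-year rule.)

75

Multiples of 4 in [1810,2116]: 77.
Of those, multiples of 100: 3 (not leap unless ÷400).
Multiples of 400: 1.
Leap years = 77 − 3 + 1 = 75.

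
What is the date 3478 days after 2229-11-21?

May 31, 2239

+365 (one year) → Nov 21, 2230 (3113 left).
+365 (one year) → Nov 21, 2231 (2748 left).
+366 (one year; includes Feb 29, 2232) → Nov 21, 2232 (2382 left).
+365 (one year) → Nov 21, 2233 (2017 left).
+365 (one year) → Nov 21, 2234 (1652 left).
+365 (one year) → Nov 21, 2235 (1287 left).
+366 (one year; includes Feb 29, 2236) → Nov 21, 2236 (921 left).
+365 (one year) → Nov 21, 2237 (556 left).
+365 (one year) → Nov 21, 2238 (191 left).
Nov has 30 days: +10 → Dec 1, 2238 (181 left).
Dec has 31 days: +31 → Jan 1, 2239 (150 left).
Jan has 31 days: +31 → Feb 1, 2239 (119 left).
Feb has 28 days: +28 → Mar 1, 2239 (91 left).
Mar has 31 days: +31 → Apr 1, 2239 (60 left).
Apr has 30 days: +30 → May 1, 2239 (30 left).
+30 → May 31, 2239.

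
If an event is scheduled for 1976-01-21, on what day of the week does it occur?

Wednesday

January 1, 1976 is a Thursday.
Jan 1, 1976 → Jan 21, 1976: 20 days.
Total: 20 days.
20 mod 7 = 6, so Thursday + 6 = Wednesday.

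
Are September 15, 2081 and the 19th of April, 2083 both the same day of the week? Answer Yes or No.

Yes

From Sep 15, 2081 to Apr 19, 2083 is 581 days.
581 mod 7 = 0, so they are the same weekday.
(Sep 15, 2081 is a Monday; Apr 19, 2083 is a Monday.)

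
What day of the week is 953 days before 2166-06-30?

Sunday

First find the weekday of Jun 30, 2166. Doomsday rule: the anchor day for the 2100s is Sunday. For year 66: 66÷12 = 5 r 6, and 6÷4 = 1, so 5+6+1 = 12.
Sunday + 12 ≡ Friday — that's 2166's doomsday.
In June the doomsday date is Jun 6.
Jun 30 is 24 days after Jun 6; 24 mod 7 = 3, so Friday + 3 = Monday.
953 mod 7 = 1, so 953 days before a Monday is Monday − 1 = Sunday.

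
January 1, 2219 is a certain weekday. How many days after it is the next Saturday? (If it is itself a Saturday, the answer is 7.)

Jan 1, 2219 is a Friday.
From Friday to the next Saturday is 1 day.

1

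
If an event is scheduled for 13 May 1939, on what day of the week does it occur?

January 1, 1939 is a Sunday.
Jan 1, 1939 → Feb 1, 1939: 31 days (January has 31).
Feb 1, 1939 → Mar 1, 1939: 28 days (February has 28).
Mar 1, 1939 → Apr 1, 1939: 31 days (March has 31).
Apr 1, 1939 → May 1, 1939: 30 days (April has 30).
May 1, 1939 → May 13, 1939: 12 days.
Total: 132 days.
132 mod 7 = 6, so Sunday + 6 = Saturday.

Saturday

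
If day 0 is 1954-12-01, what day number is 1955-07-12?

Dec 1, 1954 → Jan 1, 1955: 31 days (December has 31).
Jan 1, 1955 → Feb 1, 1955: 31 days (January has 31).
Feb 1, 1955 → Mar 1, 1955: 28 days (February has 28).
Mar 1, 1955 → Apr 1, 1955: 31 days (March has 31).
Apr 1, 1955 → May 1, 1955: 30 days (April has 30).
May 1, 1955 → Jun 1, 1955: 31 days (May has 31).
Jun 1, 1955 → Jul 1, 1955: 30 days (June has 30).
Jul 1, 1955 → Jul 12, 1955: 11 days.
Total: 223 days.

223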